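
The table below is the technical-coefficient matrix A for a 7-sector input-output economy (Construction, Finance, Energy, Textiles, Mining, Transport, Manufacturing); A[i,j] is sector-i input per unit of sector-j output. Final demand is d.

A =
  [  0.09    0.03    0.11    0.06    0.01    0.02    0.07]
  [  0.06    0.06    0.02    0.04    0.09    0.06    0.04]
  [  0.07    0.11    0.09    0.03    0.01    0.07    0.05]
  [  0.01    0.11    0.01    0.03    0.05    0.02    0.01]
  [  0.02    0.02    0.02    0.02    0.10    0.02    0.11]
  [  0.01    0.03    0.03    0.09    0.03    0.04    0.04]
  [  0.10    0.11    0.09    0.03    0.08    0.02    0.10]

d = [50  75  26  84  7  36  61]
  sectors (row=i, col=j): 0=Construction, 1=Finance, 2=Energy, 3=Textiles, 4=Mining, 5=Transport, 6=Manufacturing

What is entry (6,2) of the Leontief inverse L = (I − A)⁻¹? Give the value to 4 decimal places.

L[6,2] = 0.1419

Form M = I − A:
  [  0.91   -0.03   -0.11   -0.06   -0.01   -0.02   -0.07]
  [ -0.06    0.94   -0.02   -0.04   -0.09   -0.06   -0.04]
  [ -0.07   -0.11    0.91   -0.03   -0.01   -0.07   -0.05]
  [ -0.01   -0.11   -0.01    0.97   -0.05   -0.02   -0.01]
  [ -0.02   -0.02   -0.02   -0.02    0.90   -0.02   -0.11]
  [ -0.01   -0.03   -0.03   -0.09   -0.03    0.96   -0.04]
  [ -0.10   -0.11   -0.09   -0.03   -0.08   -0.02    0.90]
Leontief inverse L = M⁻¹:
  [  1.1299    0.0787    0.1522    0.0861    0.0379    0.0444    0.1074]
  [  0.0887    1.0941    0.0485    0.0644    0.1241    0.0793    0.0776]
  [  0.1097    0.1572    1.1293    0.0610    0.0440    0.0985    0.0887]
  [  0.0276    0.1323    0.0237    1.0446    0.0758    0.0346    0.0317]
  [  0.0495    0.0545    0.0485    0.0381    1.1342    0.0355    0.1496]
  [  0.0285    0.0611    0.0480    0.1066    0.0535    1.0542    0.0622]
  [  0.1533    0.1688    0.1419    0.0641    0.1283    0.0522    1.1571]
Total output x = L · d:
  x_0 = 1.1299·50 + 0.0787·75 + 0.1522·26 + 0.0861·84 + 0.0379·7 + 0.0444·36 + 0.1074·61 = 81.9977
  x_1 = 0.0887·50 + 1.0941·75 + 0.0485·26 + 0.0644·84 + 0.1241·7 + 0.0793·36 + 0.0776·61 = 101.6263
  x_2 = 0.1097·50 + 0.1572·75 + 1.1293·26 + 0.0610·84 + 0.0440·7 + 0.0985·36 + 0.0887·61 = 61.0272
  x_3 = 0.0276·50 + 0.1323·75 + 0.0237·26 + 1.0446·84 + 0.0758·7 + 0.0346·36 + 0.0317·61 = 103.3729
  x_4 = 0.0495·50 + 0.0545·75 + 0.0485·26 + 0.0381·84 + 1.1342·7 + 0.0355·36 + 0.1496·61 = 29.3680
  x_5 = 0.0285·50 + 0.0611·75 + 0.0480·26 + 0.1066·84 + 0.0535·7 + 1.0542·36 + 0.0622·61 = 58.3279
  x_6 = 0.1533·50 + 0.1688·75 + 0.1419·26 + 0.0641·84 + 0.1283·7 + 0.0522·36 + 1.1571·61 = 102.7648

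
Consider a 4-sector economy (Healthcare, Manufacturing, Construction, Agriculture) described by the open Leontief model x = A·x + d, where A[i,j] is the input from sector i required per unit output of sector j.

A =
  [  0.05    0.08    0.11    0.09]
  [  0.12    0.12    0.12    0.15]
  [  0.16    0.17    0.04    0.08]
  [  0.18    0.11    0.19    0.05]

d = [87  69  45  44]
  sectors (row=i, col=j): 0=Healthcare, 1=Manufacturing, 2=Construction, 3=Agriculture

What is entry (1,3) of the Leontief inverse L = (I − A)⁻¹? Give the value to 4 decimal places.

L[1,3] = 0.2363

Form M = I − A:
  [  0.95   -0.08   -0.11   -0.09]
  [ -0.12    0.88   -0.12   -0.15]
  [ -0.16   -0.17    0.96   -0.08]
  [ -0.18   -0.11   -0.19    0.95]
Leontief inverse L = M⁻¹:
  [  1.1300    0.1554    0.1779    0.1466]
  [  0.2388    1.2317    0.2281    0.2363]
  [  0.2550    0.2627    1.1356    0.1613]
  [  0.2928    0.2246    0.2872    1.1400]
Total output x = L · d:
  x_0 = 1.1300·87 + 0.1554·69 + 0.1779·45 + 0.1466·44 = 123.4895
  x_1 = 0.2388·87 + 1.2317·69 + 0.2281·45 + 0.2363·44 = 126.4190
  x_2 = 0.2550·87 + 0.2627·69 + 1.1356·45 + 0.1613·44 = 98.5145
  x_3 = 0.2928·87 + 0.2246·69 + 0.2872·45 + 1.1400·44 = 104.0547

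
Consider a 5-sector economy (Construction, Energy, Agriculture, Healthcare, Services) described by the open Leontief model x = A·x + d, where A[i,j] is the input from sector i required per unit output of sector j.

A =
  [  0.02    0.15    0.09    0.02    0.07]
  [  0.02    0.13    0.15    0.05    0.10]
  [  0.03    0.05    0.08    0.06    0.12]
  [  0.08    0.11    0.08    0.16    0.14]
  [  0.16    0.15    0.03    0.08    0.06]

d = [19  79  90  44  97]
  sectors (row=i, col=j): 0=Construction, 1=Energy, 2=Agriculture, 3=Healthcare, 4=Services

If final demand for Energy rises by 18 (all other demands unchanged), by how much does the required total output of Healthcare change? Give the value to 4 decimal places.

4.2276

Form M = I − A:
  [  0.98   -0.15   -0.09   -0.02   -0.07]
  [ -0.02    0.87   -0.15   -0.05   -0.10]
  [ -0.03   -0.05    0.92   -0.06   -0.12]
  [ -0.08   -0.11   -0.08    0.84   -0.14]
  [ -0.16   -0.15   -0.03   -0.08    0.94]
Leontief inverse L = M⁻¹:
  [  1.0557    0.2208    0.1489    0.0613    0.1302]
  [  0.0696    1.2185    0.2206    0.1070    0.1789]
  [  0.0749    0.1221    1.1293    0.1067    0.1786]
  [  0.1511    0.2349    0.1691    1.2433    0.2430]
  [  0.2061    0.2559    0.1110    0.1367    1.1409]
Total output x = L · d:
  x_0 = 1.0557·19 + 0.2208·79 + 0.1489·90 + 0.0613·44 + 0.1302·97 = 66.2296
  x_1 = 0.0696·19 + 1.2185·79 + 0.2206·90 + 0.1070·44 + 0.1789·97 = 139.4954
  x_2 = 0.0749·19 + 0.1221·79 + 1.1293·90 + 0.1067·44 + 0.1786·97 = 134.7321
  x_3 = 0.1511·19 + 0.2349·79 + 0.1691·90 + 1.2433·44 + 0.2430·97 = 114.9216
  x_4 = 0.2061·19 + 0.2559·79 + 0.1110·90 + 0.1367·44 + 1.1409·97 = 150.8050
Δx_3 = L[3,1] · Δd_1 = 0.2349 · 18 = 4.2276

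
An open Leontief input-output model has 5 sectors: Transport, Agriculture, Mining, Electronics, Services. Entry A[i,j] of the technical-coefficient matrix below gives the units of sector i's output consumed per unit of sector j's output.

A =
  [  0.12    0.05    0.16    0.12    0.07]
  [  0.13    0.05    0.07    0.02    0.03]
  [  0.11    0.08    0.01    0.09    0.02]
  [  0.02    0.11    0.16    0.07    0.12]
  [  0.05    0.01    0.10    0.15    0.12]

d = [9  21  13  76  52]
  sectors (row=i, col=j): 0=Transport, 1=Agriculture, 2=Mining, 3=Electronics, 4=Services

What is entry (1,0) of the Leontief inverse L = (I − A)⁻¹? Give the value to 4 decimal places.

Form M = I − A:
  [  0.88   -0.05   -0.16   -0.12   -0.07]
  [ -0.13    0.95   -0.07   -0.02   -0.03]
  [ -0.11   -0.08    0.99   -0.09   -0.02]
  [ -0.02   -0.11   -0.16    0.93   -0.12]
  [ -0.05   -0.01   -0.10   -0.15    0.88]
Leontief inverse L = M⁻¹:
  [  1.1953    0.1084    0.2468    0.2017    0.1319]
  [  0.1802    1.0811    0.1231    0.0686    0.0633]
  [  0.1574    0.1149    1.0716    0.1361    0.0593]
  [  0.0874    0.1575    0.2269    1.1398    0.1729]
  [  0.1027    0.0584    0.1759    0.2220    1.1808]
Total output x = L · d:
  x_0 = 1.1953·9 + 0.1084·21 + 0.2468·13 + 0.2017·76 + 0.1319·52 = 38.4321
  x_1 = 0.1802·9 + 1.0811·21 + 0.1231·13 + 0.0686·76 + 0.0633·52 = 34.4355
  x_2 = 0.1574·9 + 0.1149·21 + 1.0716·13 + 0.1361·76 + 0.0593·52 = 31.1876
  x_3 = 0.0874·9 + 0.1575·21 + 0.2269·13 + 1.1398·76 + 0.1729·52 = 102.6576
  x_4 = 0.1027·9 + 0.0584·21 + 0.1759·13 + 0.2220·76 + 1.1808·52 = 82.7084

L[1,0] = 0.1802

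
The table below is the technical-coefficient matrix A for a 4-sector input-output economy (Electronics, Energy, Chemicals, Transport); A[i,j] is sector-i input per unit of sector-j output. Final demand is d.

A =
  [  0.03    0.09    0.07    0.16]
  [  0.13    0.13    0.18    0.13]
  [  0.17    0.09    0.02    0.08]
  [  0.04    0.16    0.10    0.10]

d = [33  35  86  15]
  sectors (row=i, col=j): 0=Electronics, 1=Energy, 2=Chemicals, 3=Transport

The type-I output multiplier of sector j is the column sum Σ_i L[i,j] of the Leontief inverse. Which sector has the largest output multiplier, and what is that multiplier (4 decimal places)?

Energy (1.8242)

Form M = I − A:
  [  0.97   -0.09   -0.07   -0.16]
  [ -0.13    0.87   -0.18   -0.13]
  [ -0.17   -0.09    0.98   -0.08]
  [ -0.04   -0.16   -0.10    0.90]
Leontief inverse L = M⁻¹:
  [  1.0860    0.1681    0.1318    0.2291]
  [  0.2242    1.2453    0.2696    0.2437]
  [  0.2182    0.1637    1.0822    0.1586]
  [  0.1124    0.2471    0.1740    1.1822]
Total output x = L · d:
  x_0 = 1.0860·33 + 0.1681·35 + 0.1318·86 + 0.2291·15 = 56.4949
  x_1 = 0.2242·33 + 1.2453·35 + 0.2696·86 + 0.2437·15 = 77.8277
  x_2 = 0.2182·33 + 0.1637·35 + 1.0822·86 + 0.1586·15 = 108.3807
  x_3 = 0.1124·33 + 0.2471·35 + 0.1740·86 + 1.1822·15 = 45.0559
Output multipliers (column sums of L):
  Electronics: 1.6407
  Energy: 1.8242
  Chemicals: 1.6577
  Transport: 1.8136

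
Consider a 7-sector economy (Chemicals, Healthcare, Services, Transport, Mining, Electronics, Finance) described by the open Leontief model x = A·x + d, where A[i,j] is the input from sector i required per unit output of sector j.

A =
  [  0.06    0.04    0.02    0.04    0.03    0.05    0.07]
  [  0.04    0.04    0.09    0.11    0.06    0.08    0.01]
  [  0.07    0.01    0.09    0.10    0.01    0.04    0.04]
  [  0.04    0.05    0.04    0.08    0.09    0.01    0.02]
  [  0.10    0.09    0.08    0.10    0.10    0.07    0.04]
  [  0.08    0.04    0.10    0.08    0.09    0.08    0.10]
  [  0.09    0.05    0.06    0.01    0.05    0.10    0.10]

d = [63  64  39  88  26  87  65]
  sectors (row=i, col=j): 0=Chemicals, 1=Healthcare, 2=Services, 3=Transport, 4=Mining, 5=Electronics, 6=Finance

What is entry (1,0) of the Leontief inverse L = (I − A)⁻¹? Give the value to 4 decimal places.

Form M = I − A:
  [  0.94   -0.04   -0.02   -0.04   -0.03   -0.05   -0.07]
  [ -0.04    0.96   -0.09   -0.11   -0.06   -0.08   -0.01]
  [ -0.07   -0.01    0.91   -0.10   -0.01   -0.04   -0.04]
  [ -0.04   -0.05   -0.04    0.92   -0.09   -0.01   -0.02]
  [ -0.10   -0.09   -0.08   -0.10    0.90   -0.07   -0.04]
  [ -0.08   -0.04   -0.10   -0.08   -0.09    0.92   -0.10]
  [ -0.09   -0.05   -0.06   -0.01   -0.05   -0.10    0.90]
Leontief inverse L = M⁻¹:
  [  1.0978    0.0651    0.0556    0.0769    0.0634    0.0845    0.1025]
  [  0.0896    1.0733    0.1413    0.1702    0.1077    0.1195    0.0470]
  [  0.1091    0.0345    1.1274    0.1431    0.0438    0.0707    0.0720]
  [  0.0786    0.0789    0.0779    1.1263    0.1281    0.0415    0.0458]
  [  0.1677    0.1369    0.1473    0.1782    1.1631    0.1277    0.0910]
  [  0.1506    0.0857    0.1673    0.1522    0.1505    1.1400    0.1568]
  [  0.1490    0.0864    0.1162    0.0660    0.0980    0.1540    1.1518]
Total output x = L · d:
  x_0 = 1.0978·63 + 0.0651·64 + 0.0556·39 + 0.0769·88 + 0.0634·26 + 0.0845·87 + 0.1025·65 = 97.9282
  x_1 = 0.0896·63 + 1.0733·64 + 0.1413·39 + 0.1702·88 + 0.1077·26 + 0.1195·87 + 0.0470·65 = 111.0687
  x_2 = 0.1091·63 + 0.0345·64 + 1.1274·39 + 0.1431·88 + 0.0438·26 + 0.0707·87 + 0.0720·65 = 77.6074
  x_3 = 0.0786·63 + 0.0789·64 + 0.0779·39 + 1.1263·88 + 0.1281·26 + 0.0415·87 + 0.0458·65 = 122.0654
  x_4 = 0.1677·63 + 0.1369·64 + 0.1473·39 + 0.1782·88 + 1.1631·26 + 0.1277·87 + 0.0910·65 = 88.0223
  x_5 = 0.1506·63 + 0.0857·64 + 0.1673·39 + 0.1522·88 + 0.1505·26 + 1.1400·87 + 0.1568·65 = 148.1870
  x_6 = 0.1490·63 + 0.0864·64 + 0.1162·39 + 0.0660·88 + 0.0980·26 + 0.1540·87 + 1.1518·65 = 116.0710

L[1,0] = 0.0896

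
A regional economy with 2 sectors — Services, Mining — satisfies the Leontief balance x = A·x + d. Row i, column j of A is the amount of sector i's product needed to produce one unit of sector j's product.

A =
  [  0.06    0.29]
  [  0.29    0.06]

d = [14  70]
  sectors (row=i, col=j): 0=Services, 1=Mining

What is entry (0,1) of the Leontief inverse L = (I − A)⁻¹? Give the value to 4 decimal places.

Form M = I − A:
  [  0.94   -0.29]
  [ -0.29    0.94]
Leontief inverse L = M⁻¹:
  [  1.1757    0.3627]
  [  0.3627    1.1757]
Total output x = L · d:
  x_0 = 1.1757·14 + 0.3627·70 = 41.8512
  x_1 = 0.3627·14 + 1.1757·70 = 87.3796

L[0,1] = 0.3627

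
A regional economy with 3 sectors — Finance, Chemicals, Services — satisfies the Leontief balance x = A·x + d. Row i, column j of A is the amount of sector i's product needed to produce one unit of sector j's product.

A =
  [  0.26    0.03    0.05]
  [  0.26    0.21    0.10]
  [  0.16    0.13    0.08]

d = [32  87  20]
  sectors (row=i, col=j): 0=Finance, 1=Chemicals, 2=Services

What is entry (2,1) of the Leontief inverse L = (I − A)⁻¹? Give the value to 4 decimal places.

L[2,1] = 0.1971

Form M = I − A:
  [  0.74   -0.03   -0.05]
  [ -0.26    0.79   -0.10]
  [ -0.16   -0.13    0.92]
Leontief inverse L = M⁻¹:
  [  1.3927    0.0665    0.0829]
  [  0.4979    1.3127    0.1697]
  [  0.3126    0.1971    1.1254]
Total output x = L · d:
  x_0 = 1.3927·32 + 0.0665·87 + 0.0829·20 = 52.0115
  x_1 = 0.4979·32 + 1.3127·87 + 0.1697·20 = 133.5295
  x_2 = 0.3126·32 + 0.1971·87 + 1.1254·20 = 49.6529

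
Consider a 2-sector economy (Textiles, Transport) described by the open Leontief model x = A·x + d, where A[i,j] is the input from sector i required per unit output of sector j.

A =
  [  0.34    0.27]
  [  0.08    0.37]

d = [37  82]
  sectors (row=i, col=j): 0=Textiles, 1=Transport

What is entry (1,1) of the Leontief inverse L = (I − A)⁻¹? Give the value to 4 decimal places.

Form M = I − A:
  [  0.66   -0.27]
  [ -0.08    0.63]
Leontief inverse L = M⁻¹:
  [  1.5982    0.6849]
  [  0.2029    1.6743]
Total output x = L · d:
  x_0 = 1.5982·37 + 0.6849·82 = 115.2968
  x_1 = 0.2029·37 + 1.6743·82 = 144.7996

L[1,1] = 1.6743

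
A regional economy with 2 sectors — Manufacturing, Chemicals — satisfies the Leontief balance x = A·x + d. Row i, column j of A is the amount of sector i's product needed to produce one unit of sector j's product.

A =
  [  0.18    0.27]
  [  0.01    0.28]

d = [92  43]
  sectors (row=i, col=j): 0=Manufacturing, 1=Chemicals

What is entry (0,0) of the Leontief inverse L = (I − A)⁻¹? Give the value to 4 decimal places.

L[0,0] = 1.2251

Form M = I − A:
  [  0.82   -0.27]
  [ -0.01    0.72]
Leontief inverse L = M⁻¹:
  [  1.2251    0.4594]
  [  0.0170    1.3953]
Total output x = L · d:
  x_0 = 1.2251·92 + 0.4594·43 = 132.4655
  x_1 = 0.0170·92 + 1.3953·43 = 61.5620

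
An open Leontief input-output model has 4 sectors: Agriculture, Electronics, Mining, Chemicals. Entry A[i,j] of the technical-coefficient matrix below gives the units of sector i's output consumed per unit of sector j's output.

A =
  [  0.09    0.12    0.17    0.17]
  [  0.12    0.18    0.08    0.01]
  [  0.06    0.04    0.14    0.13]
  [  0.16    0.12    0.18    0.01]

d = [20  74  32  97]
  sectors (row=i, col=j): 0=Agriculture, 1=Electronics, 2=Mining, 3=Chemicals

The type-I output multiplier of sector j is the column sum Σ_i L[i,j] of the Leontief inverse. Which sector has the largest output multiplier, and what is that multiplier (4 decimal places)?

Form M = I − A:
  [  0.91   -0.12   -0.17   -0.17]
  [ -0.12    0.82   -0.08   -0.01]
  [ -0.06   -0.04    0.86   -0.13]
  [ -0.16   -0.12   -0.18    0.99]
Leontief inverse L = M⁻¹:
  [  1.1926    0.2258    0.3086    0.2476]
  [  0.1899    1.2655    0.1694    0.0676]
  [  0.1282    0.1062    1.2368    0.1855]
  [  0.2391    0.2092    0.2953    1.0920]
Total output x = L · d:
  x_0 = 1.1926·20 + 0.2258·74 + 0.3086·32 + 0.2476·97 = 74.4498
  x_1 = 0.1899·20 + 1.2655·74 + 0.1694·32 + 0.0676·97 = 109.4269
  x_2 = 0.1282·20 + 0.1062·74 + 1.2368·32 + 0.1855·97 = 67.9967
  x_3 = 0.2391·20 + 0.2092·74 + 0.2953·32 + 1.0920·97 = 135.6390
Output multipliers (column sums of L):
  Agriculture: 1.7497
  Electronics: 1.8067
  Mining: 2.0101
  Chemicals: 1.5928

Mining (2.0101)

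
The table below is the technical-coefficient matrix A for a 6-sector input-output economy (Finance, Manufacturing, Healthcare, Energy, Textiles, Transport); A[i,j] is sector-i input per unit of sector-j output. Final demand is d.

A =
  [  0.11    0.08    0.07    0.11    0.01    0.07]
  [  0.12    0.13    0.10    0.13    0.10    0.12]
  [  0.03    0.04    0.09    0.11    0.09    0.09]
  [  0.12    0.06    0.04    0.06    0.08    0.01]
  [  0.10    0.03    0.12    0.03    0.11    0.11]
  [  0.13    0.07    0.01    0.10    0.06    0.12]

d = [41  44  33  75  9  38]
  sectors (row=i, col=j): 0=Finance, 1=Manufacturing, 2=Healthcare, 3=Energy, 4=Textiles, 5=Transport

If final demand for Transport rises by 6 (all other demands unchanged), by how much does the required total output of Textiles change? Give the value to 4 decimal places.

Form M = I − A:
  [  0.89   -0.08   -0.07   -0.11   -0.01   -0.07]
  [ -0.12    0.87   -0.10   -0.13   -0.10   -0.12]
  [ -0.03   -0.04    0.91   -0.11   -0.09   -0.09]
  [ -0.12   -0.06   -0.04    0.94   -0.08   -0.01]
  [ -0.10   -0.03   -0.12   -0.03    0.89   -0.11]
  [ -0.13   -0.07   -0.01   -0.10   -0.06    0.88]
Leontief inverse L = M⁻¹:
  [  1.2011    0.1431    0.1272    0.1922    0.0691    0.1389]
  [  0.2630    1.2260    0.1950    0.2546    0.1992    0.2358]
  [  0.1172    0.0946    1.1486    0.1833    0.1554    0.1612]
  [  0.1942    0.1098    0.0943    1.1243    0.1298    0.0691]
  [  0.1952    0.0910    0.1877    0.1158    1.1786    0.1958]
  [  0.2351    0.1384    0.0709    0.1864    0.1229    1.1987]
Total output x = L · d:
  x_0 = 1.2011·41 + 0.1431·44 + 0.1272·33 + 0.1922·75 + 0.0691·9 + 0.1389·38 = 80.0577
  x_1 = 0.2630·41 + 1.2260·44 + 0.1950·33 + 0.2546·75 + 0.1992·9 + 0.2358·38 = 101.0127
  x_2 = 0.1172·41 + 0.0946·44 + 1.1486·33 + 0.1833·75 + 0.1554·9 + 0.1612·38 = 68.1442
  x_3 = 0.1942·41 + 0.1098·44 + 0.0943·33 + 1.1243·75 + 0.1298·9 + 0.0691·38 = 104.0161
  x_4 = 0.1952·41 + 0.0910·44 + 0.1877·33 + 0.1158·75 + 1.1786·9 + 0.1958·38 = 44.9338
  x_5 = 0.2351·41 + 0.1384·44 + 0.0709·33 + 0.1864·75 + 0.1229·9 + 1.1987·38 = 78.7017
Δx_4 = L[4,5] · Δd_5 = 0.1958 · 6 = 1.1746

1.1746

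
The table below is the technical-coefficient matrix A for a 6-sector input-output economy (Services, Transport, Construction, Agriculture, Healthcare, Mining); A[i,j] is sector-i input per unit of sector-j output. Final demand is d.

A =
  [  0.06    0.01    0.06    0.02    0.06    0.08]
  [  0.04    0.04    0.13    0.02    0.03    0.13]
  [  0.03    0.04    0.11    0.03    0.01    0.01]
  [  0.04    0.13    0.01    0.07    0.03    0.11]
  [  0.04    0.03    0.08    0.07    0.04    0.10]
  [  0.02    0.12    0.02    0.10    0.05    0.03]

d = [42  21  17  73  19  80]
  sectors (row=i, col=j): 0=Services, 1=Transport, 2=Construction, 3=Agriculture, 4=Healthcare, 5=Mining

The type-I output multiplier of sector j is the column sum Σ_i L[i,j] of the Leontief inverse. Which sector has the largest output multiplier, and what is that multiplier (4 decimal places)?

Form M = I − A:
  [  0.94   -0.01   -0.06   -0.02   -0.06   -0.08]
  [ -0.04    0.96   -0.13   -0.02   -0.03   -0.13]
  [ -0.03   -0.04    0.89   -0.03   -0.01   -0.01]
  [ -0.04   -0.13   -0.01    0.93   -0.03   -0.11]
  [ -0.04   -0.03   -0.08   -0.07    0.96   -0.10]
  [ -0.02   -0.12   -0.02   -0.10   -0.05    0.97]
Leontief inverse L = M⁻¹:
  [  1.0756    0.0366    0.0876    0.0440    0.0762    0.1074]
  [  0.0590    1.0781    0.1701    0.0511    0.0492    0.1620]
  [  0.0421    0.0581    1.1378    0.0435    0.0192    0.0299]
  [  0.0616    0.1737    0.0502    1.1030    0.0526    0.1594]
  [  0.0588    0.0691    0.1134    0.1007    1.0589    0.1359]
  [  0.0397    0.1568    0.0573    0.1270    0.0681    1.0772]
Total output x = L · d:
  x_0 = 1.0756·42 + 0.0366·21 + 0.0876·17 + 0.0440·73 + 0.0762·19 + 0.1074·80 = 60.6861
  x_1 = 0.0590·42 + 1.0781·21 + 0.1701·17 + 0.0511·73 + 0.0492·19 + 0.1620·80 = 45.6281
  x_2 = 0.0421·42 + 0.0581·21 + 1.1378·17 + 0.0435·73 + 0.0192·19 + 0.0299·80 = 28.2642
  x_3 = 0.0616·42 + 0.1737·21 + 0.0502·17 + 1.1030·73 + 0.0526·19 + 0.1594·80 = 101.3572
  x_4 = 0.0588·42 + 0.0691·21 + 0.1134·17 + 0.1007·73 + 1.0589·19 + 0.1359·80 = 44.1879
  x_5 = 0.0397·42 + 0.1568·21 + 0.0573·17 + 0.1270·73 + 0.0681·19 + 1.0772·80 = 102.6799
Output multipliers (column sums of L):
  Services: 1.3368
  Transport: 1.5723
  Construction: 1.6165
  Agriculture: 1.4694
  Healthcare: 1.3242
  Mining: 1.6717

Mining (1.6717)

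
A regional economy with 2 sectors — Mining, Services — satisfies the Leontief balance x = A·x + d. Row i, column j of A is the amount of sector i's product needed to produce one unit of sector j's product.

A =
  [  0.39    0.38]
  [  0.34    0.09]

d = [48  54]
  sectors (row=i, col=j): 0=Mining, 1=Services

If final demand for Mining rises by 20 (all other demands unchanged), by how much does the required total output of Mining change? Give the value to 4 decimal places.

Form M = I − A:
  [  0.61   -0.38]
  [ -0.34    0.91]
Leontief inverse L = M⁻¹:
  [  2.1367    0.8922]
  [  0.7983    1.4323]
Total output x = L · d:
  x_0 = 2.1367·48 + 0.8922·54 = 150.7396
  x_1 = 0.7983·48 + 1.4323·54 = 115.6610
Δx_0 = L[0,0] · Δd_0 = 2.1367 · 20 = 42.7330

42.7330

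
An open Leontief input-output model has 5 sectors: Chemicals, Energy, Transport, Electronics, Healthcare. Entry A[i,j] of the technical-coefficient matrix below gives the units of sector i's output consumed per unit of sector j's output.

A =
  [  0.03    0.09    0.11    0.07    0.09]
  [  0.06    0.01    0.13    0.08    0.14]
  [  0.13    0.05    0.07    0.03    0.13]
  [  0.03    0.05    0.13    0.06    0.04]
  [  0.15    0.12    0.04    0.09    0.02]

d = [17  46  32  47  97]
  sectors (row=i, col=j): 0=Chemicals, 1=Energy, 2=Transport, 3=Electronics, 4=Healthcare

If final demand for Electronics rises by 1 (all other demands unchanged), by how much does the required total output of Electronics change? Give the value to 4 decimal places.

Form M = I − A:
  [  0.97   -0.09   -0.11   -0.07   -0.09]
  [ -0.06    0.99   -0.13   -0.08   -0.14]
  [ -0.13   -0.05    0.93   -0.03   -0.13]
  [ -0.03   -0.05   -0.13    0.94   -0.04]
  [ -0.15   -0.12   -0.04   -0.09    0.98]
Leontief inverse L = M⁻¹:
  [  1.0876    0.1307    0.1687    0.1114    0.1455]
  [  0.1246    1.0606    0.1886    0.1240    0.1930]
  [  0.1886    0.1005    1.1302    0.0764    0.1847]
  [  0.0758    0.0814    0.1765    1.0903    0.0865]
  [  0.1964    0.1614    0.1113    0.1355    1.0818]
Total output x = L · d:
  x_0 = 1.0876·17 + 0.1307·46 + 0.1687·32 + 0.1114·47 + 0.1455·97 = 49.2458
  x_1 = 0.1246·17 + 1.0606·46 + 0.1886·32 + 0.1240·47 + 0.1930·97 = 81.4978
  x_2 = 0.1886·17 + 0.1005·46 + 1.1302·32 + 0.0764·47 + 0.1847·97 = 65.5029
  x_3 = 0.0758·17 + 0.0814·46 + 0.1765·32 + 1.0903·47 + 0.0865·97 = 70.3114
  x_4 = 0.1964·17 + 0.1614·46 + 0.1113·32 + 0.1355·47 + 1.0818·97 = 125.6273
Δx_3 = L[3,3] · Δd_3 = 1.0903 · 1 = 1.0903

1.0903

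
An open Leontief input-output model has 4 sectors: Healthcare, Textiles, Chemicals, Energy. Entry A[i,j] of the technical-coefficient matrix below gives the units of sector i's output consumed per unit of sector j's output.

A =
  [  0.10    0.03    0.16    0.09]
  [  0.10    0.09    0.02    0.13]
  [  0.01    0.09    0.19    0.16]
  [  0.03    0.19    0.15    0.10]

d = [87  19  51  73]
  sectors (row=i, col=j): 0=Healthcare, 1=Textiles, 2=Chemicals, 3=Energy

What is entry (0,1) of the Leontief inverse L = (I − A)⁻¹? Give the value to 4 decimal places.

L[0,1] = 0.0989

Form M = I − A:
  [  0.90   -0.03   -0.16   -0.09]
  [ -0.10    0.91   -0.02   -0.13]
  [ -0.01   -0.09    0.81   -0.16]
  [ -0.03   -0.19   -0.15    0.90]
Leontief inverse L = M⁻¹:
  [  1.1307    0.0989    0.2579    0.1732]
  [  0.1357    1.1535    0.0917    0.1965]
  [  0.0436    0.1842    1.2961    0.2614]
  [  0.0736    0.2775    0.2440    1.2019]
Total output x = L · d:
  x_0 = 1.1307·87 + 0.0989·19 + 0.2579·51 + 0.1732·73 = 126.0508
  x_1 = 0.1357·87 + 1.1535·19 + 0.0917·51 + 0.1965·73 = 52.7433
  x_2 = 0.0436·87 + 0.1842·19 + 1.2961·51 + 0.2614·73 = 92.4753
  x_3 = 0.0736·87 + 0.2775·19 + 0.2440·51 + 1.2019·73 = 111.8601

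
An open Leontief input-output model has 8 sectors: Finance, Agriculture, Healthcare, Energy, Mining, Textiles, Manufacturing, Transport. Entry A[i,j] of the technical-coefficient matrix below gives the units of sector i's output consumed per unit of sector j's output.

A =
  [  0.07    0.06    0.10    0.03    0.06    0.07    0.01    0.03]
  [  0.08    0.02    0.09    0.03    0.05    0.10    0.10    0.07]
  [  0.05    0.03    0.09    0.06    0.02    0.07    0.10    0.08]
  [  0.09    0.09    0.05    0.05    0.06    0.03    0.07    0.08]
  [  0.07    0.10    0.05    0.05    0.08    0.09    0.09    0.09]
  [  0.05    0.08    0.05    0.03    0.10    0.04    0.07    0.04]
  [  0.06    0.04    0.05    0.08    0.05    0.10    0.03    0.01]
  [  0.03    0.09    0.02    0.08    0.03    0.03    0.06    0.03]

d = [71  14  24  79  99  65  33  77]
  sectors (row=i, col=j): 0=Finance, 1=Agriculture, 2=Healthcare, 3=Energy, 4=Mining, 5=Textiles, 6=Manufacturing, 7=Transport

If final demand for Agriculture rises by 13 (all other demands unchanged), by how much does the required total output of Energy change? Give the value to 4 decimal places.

Form M = I − A:
  [  0.93   -0.06   -0.10   -0.03   -0.06   -0.07   -0.01   -0.03]
  [ -0.08    0.98   -0.09   -0.03   -0.05   -0.10   -0.10   -0.07]
  [ -0.05   -0.03    0.91   -0.06   -0.02   -0.07   -0.10   -0.08]
  [ -0.09   -0.09   -0.05    0.95   -0.06   -0.03   -0.07   -0.08]
  [ -0.07   -0.10   -0.05   -0.05    0.92   -0.09   -0.09   -0.09]
  [ -0.05   -0.08   -0.05   -0.03   -0.10    0.96   -0.07   -0.04]
  [ -0.06   -0.04   -0.05   -0.08   -0.05   -0.10    0.97   -0.01]
  [ -0.03   -0.09   -0.02   -0.08   -0.03   -0.03   -0.06    0.97]
Leontief inverse L = M⁻¹:
  [  1.1218    0.1111    0.1564    0.0707    0.1072    0.1266    0.0681    0.0773]
  [  0.1413    1.0840    0.1542    0.0835    0.1081    0.1682    0.1648    0.1209]
  [  0.1069    0.0881    1.1482    0.1108    0.0711    0.1315    0.1605    0.1272]
  [  0.1526    0.1513    0.1142    1.1010    0.1148    0.0985    0.1343    0.1320]
  [  0.1439    0.1748    0.1243    0.1107    1.1485    0.1712    0.1686    0.1518]
  [  0.1070    0.1360    0.1076    0.0759    0.1517    1.1045    0.1310    0.0892]
  [  0.1126    0.0930    0.1028    0.1191    0.0998    0.1532    1.0846    0.0552]
  [  0.0773    0.1337    0.0658    0.1162    0.0707    0.0793    0.1081    1.0689]
Total output x = L · d:
  x_0 = 1.1218·71 + 0.1111·14 + 0.1564·24 + 0.0707·79 + 0.1072·99 + 0.1266·65 + 0.0681·33 + 0.0773·77 = 117.5848
  x_1 = 0.1413·71 + 1.0840·14 + 0.1542·24 + 0.0835·79 + 0.1081·99 + 0.1682·65 + 0.1648·33 + 0.1209·77 = 71.8848
  x_2 = 0.1069·71 + 0.0881·14 + 1.1482·24 + 0.1108·79 + 0.0711·99 + 0.1315·65 + 0.1605·33 + 0.1272·77 = 75.8117
  x_3 = 0.1526·71 + 0.1513·14 + 0.1142·24 + 1.1010·79 + 0.1148·99 + 0.0985·65 + 0.1343·33 + 0.1320·77 = 135.0297
  x_4 = 0.1439·71 + 0.1748·14 + 0.1243·24 + 0.1107·79 + 1.1485·99 + 0.1712·65 + 0.1686·33 + 0.1518·77 = 166.4735
  x_5 = 0.1070·71 + 0.1360·14 + 0.1076·24 + 0.0759·79 + 0.1517·99 + 1.1045·65 + 0.1310·33 + 0.0892·77 = 116.0810
  x_6 = 0.1126·71 + 0.0930·14 + 0.1028·24 + 0.1191·79 + 0.0998·99 + 0.1532·65 + 1.0846·33 + 0.0552·77 = 81.0481
  x_7 = 0.0773·71 + 0.1337·14 + 0.0658·24 + 0.1162·79 + 0.0707·99 + 0.0793·65 + 0.1081·33 + 1.0689·77 = 116.1395
Δx_3 = L[3,1] · Δd_1 = 0.1513 · 13 = 1.9669

1.9669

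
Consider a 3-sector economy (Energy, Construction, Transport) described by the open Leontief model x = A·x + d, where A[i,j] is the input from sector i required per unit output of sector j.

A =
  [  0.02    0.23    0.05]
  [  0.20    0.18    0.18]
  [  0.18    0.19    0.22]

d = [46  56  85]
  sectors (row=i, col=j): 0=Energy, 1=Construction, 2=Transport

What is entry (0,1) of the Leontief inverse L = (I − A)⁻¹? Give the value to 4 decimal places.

L[0,1] = 0.3494

Form M = I − A:
  [  0.98   -0.23   -0.05]
  [ -0.20    0.82   -0.18]
  [ -0.18   -0.19    0.78]
Leontief inverse L = M⁻¹:
  [  1.1197    0.3494    0.1524]
  [  0.3485    1.3971    0.3448]
  [  0.3433    0.4210    1.4012]
Total output x = L · d:
  x_0 = 1.1197·46 + 0.3494·56 + 0.1524·85 = 84.0253
  x_1 = 0.3485·46 + 1.3971·56 + 0.3448·85 = 123.5718
  x_2 = 0.3433·46 + 0.4210·56 + 1.4012·85 = 158.4656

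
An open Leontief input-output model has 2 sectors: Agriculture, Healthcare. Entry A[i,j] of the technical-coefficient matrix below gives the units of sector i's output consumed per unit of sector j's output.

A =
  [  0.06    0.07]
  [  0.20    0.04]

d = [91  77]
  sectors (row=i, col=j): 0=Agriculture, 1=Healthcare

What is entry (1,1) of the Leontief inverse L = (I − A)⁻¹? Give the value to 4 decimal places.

L[1,1] = 1.0581

Form M = I − A:
  [  0.94   -0.07]
  [ -0.20    0.96]
Leontief inverse L = M⁻¹:
  [  1.0806    0.0788]
  [  0.2251    1.0581]
Total output x = L · d:
  x_0 = 1.0806·91 + 0.0788·77 = 104.4012
  x_1 = 0.2251·91 + 1.0581·77 = 101.9586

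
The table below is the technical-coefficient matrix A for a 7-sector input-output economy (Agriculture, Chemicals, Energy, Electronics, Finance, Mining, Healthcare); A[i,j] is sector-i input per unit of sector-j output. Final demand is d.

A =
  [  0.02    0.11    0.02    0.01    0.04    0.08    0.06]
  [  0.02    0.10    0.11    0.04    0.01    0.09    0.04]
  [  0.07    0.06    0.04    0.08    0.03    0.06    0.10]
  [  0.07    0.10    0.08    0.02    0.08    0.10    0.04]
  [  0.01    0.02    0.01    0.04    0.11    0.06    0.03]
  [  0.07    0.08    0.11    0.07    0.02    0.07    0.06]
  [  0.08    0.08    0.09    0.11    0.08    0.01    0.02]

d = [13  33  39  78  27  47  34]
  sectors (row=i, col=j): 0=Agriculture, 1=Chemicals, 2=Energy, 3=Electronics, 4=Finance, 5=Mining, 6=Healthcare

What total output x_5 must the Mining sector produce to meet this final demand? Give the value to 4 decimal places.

Form M = I − A:
  [  0.98   -0.11   -0.02   -0.01   -0.04   -0.08   -0.06]
  [ -0.02    0.90   -0.11   -0.04   -0.01   -0.09   -0.04]
  [ -0.07   -0.06    0.96   -0.08   -0.03   -0.06   -0.10]
  [ -0.07   -0.10   -0.08    0.98   -0.08   -0.10   -0.04]
  [ -0.01   -0.02   -0.01   -0.04    0.89   -0.06   -0.03]
  [ -0.07   -0.08   -0.11   -0.07   -0.02    0.93   -0.06]
  [ -0.08   -0.08   -0.09   -0.11   -0.08   -0.01    0.98]
Leontief inverse L = M⁻¹:
  [  1.0479    0.1573    0.0662    0.0437    0.0657    0.1195    0.0884]
  [  0.0583    1.1588    0.1649    0.0820    0.0390    0.1400    0.0808]
  [  0.1092    0.1234    1.0945    0.1217    0.0690    0.1110    0.1373]
  [  0.1085    0.1648    0.1370    1.0649    0.1182    0.1572    0.0841]
  [  0.0307    0.0515    0.0390    0.0643    1.1393    0.0911    0.0510]
  [  0.1131    0.1489    0.1688    0.1158    0.0577    1.1276    0.1058]
  [  0.1162    0.1430    0.1397    0.1474    0.1217    0.0680    1.0615]
Total output x = L · d:
  x_0 = 1.0479·13 + 0.1573·33 + 0.0662·39 + 0.0437·78 + 0.0657·27 + 0.1195·47 + 0.0884·34 = 35.1945
  x_1 = 0.0583·13 + 1.1588·33 + 0.1649·39 + 0.0820·78 + 0.0390·27 + 0.1400·47 + 0.0808·34 = 62.2045
  x_2 = 0.1092·13 + 0.1234·33 + 1.0945·39 + 0.1217·78 + 0.0690·27 + 0.1110·47 + 0.1373·34 = 69.4132
  x_3 = 0.1085·13 + 0.1648·33 + 0.1370·39 + 1.0649·78 + 0.1182·27 + 0.1572·47 + 0.0841·34 = 108.6885
  x_4 = 0.0307·13 + 0.0515·33 + 0.0390·39 + 0.0643·78 + 1.1393·27 + 0.0911·47 + 0.0510·34 = 45.4144
  x_5 = 0.1131·13 + 0.1489·33 + 0.1688·39 + 0.1158·78 + 0.0577·27 + 1.1276·47 + 0.1058·34 = 80.1468
  x_6 = 0.1162·13 + 0.1430·33 + 0.1397·39 + 0.1474·78 + 0.1217·27 + 0.0680·47 + 1.0615·34 = 65.7443

80.1468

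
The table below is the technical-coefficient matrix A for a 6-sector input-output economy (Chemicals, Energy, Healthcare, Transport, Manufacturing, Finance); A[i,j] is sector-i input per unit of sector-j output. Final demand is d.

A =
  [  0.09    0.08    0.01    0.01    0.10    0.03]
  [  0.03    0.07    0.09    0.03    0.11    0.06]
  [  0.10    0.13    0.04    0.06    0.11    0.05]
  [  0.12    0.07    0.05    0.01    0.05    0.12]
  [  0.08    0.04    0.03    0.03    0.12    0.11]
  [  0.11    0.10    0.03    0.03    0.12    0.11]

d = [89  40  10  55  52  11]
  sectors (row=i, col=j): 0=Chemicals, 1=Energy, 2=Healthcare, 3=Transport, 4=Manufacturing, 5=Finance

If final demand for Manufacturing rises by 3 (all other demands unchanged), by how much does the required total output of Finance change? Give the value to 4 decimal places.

Form M = I − A:
  [  0.91   -0.08   -0.01   -0.01   -0.10   -0.03]
  [ -0.03    0.93   -0.09   -0.03   -0.11   -0.06]
  [ -0.10   -0.13    0.96   -0.06   -0.11   -0.05]
  [ -0.12   -0.07   -0.05    0.99   -0.05   -0.12]
  [ -0.08   -0.04   -0.03   -0.03    0.88   -0.11]
  [ -0.11   -0.10   -0.03   -0.03   -0.12    0.89]
Leontief inverse L = M⁻¹:
  [  1.1318    0.1179    0.0312    0.0238    0.1582    0.0706]
  [  0.0868    1.1234    0.1182    0.0511    0.1836    0.1149]
  [  0.1665    0.1916    1.0754    0.0821    0.1976    0.1144]
  [  0.1807    0.1280    0.0769    1.0296    0.1283    0.1737]
  [  0.1412    0.0932    0.0554    0.0490    1.1968    0.1687]
  [  0.1804    0.1641    0.0635    0.0528    0.2125    1.1777]
Total output x = L · d:
  x_0 = 1.1318·89 + 0.1179·40 + 0.0312·10 + 0.0238·55 + 0.1582·52 + 0.0706·11 = 116.0772
  x_1 = 0.0868·89 + 1.1234·40 + 0.1182·10 + 0.0511·55 + 0.1836·52 + 0.1149·11 = 67.4661
  x_2 = 0.1665·89 + 0.1916·40 + 1.0754·10 + 0.0821·55 + 0.1976·52 + 0.1144·11 = 49.2891
  x_3 = 0.1807·89 + 0.1280·40 + 0.0769·10 + 1.0296·55 + 0.1283·52 + 0.1737·11 = 87.1895
  x_4 = 0.1412·89 + 0.0932·40 + 0.0554·10 + 0.0490·55 + 1.1968·52 + 0.1687·11 = 83.6331
  x_5 = 0.1804·89 + 0.1641·40 + 0.0635·10 + 0.0528·55 + 0.2125·52 + 1.1777·11 = 50.1634
Δx_5 = L[5,4] · Δd_4 = 0.2125 · 3 = 0.6376

0.6376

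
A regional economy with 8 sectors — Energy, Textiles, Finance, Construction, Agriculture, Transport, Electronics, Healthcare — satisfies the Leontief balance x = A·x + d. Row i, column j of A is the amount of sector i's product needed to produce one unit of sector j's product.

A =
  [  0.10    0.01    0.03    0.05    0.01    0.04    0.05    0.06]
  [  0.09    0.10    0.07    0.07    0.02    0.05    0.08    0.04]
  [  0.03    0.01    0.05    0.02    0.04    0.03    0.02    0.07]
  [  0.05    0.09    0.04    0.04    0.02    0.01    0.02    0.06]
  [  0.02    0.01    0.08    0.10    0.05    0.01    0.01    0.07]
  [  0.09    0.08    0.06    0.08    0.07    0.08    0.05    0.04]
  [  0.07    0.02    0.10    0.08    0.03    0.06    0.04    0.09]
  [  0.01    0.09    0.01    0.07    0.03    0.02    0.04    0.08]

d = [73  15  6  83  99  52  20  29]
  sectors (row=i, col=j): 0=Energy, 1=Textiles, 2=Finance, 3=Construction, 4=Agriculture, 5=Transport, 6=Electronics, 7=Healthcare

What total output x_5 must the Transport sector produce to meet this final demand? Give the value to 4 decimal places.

96.8601

Form M = I − A:
  [  0.90   -0.01   -0.03   -0.05   -0.01   -0.04   -0.05   -0.06]
  [ -0.09    0.90   -0.07   -0.07   -0.02   -0.05   -0.08   -0.04]
  [ -0.03   -0.01    0.95   -0.02   -0.04   -0.03   -0.02   -0.07]
  [ -0.05   -0.09   -0.04    0.96   -0.02   -0.01   -0.02   -0.06]
  [ -0.02   -0.01   -0.08   -0.10    0.95   -0.01   -0.01   -0.07]
  [ -0.09   -0.08   -0.06   -0.08   -0.07    0.92   -0.05   -0.04]
  [ -0.07   -0.02   -0.10   -0.08   -0.03   -0.06    0.96   -0.09]
  [ -0.01   -0.09   -0.01   -0.07   -0.03   -0.02   -0.04    0.92]
Leontief inverse L = M⁻¹:
  [  1.1351    0.0388    0.0571    0.0842    0.0268    0.0614    0.0728    0.0974]
  [  0.1448    1.1462    0.1166    0.1220    0.0460    0.0839    0.1168    0.0947]
  [  0.0511    0.0324    1.0708    0.0469    0.0548    0.0445    0.0357    0.0989]
  [  0.0823    0.1223    0.0673    1.0729    0.0354    0.0294    0.0441    0.0941]
  [  0.0443    0.0400    0.1053    0.1306    1.0672    0.0246    0.0274    0.1061]
  [  0.1455    0.1282    0.1087    0.1367    0.0996    1.1141    0.0865    0.0967]
  [  0.1124    0.0616    0.1376    0.1257    0.0556    0.0875    1.0692    0.1413]
  [  0.0428    0.1290    0.0406    0.1077    0.0475    0.0404    0.0652    1.1172]
Total output x = L · d:
  x_0 = 1.1351·73 + 0.0388·15 + 0.0571·6 + 0.0842·83 + 0.0268·99 + 0.0614·52 + 0.0728·20 + 0.0974·29 = 100.9030
  x_1 = 0.1448·73 + 1.1462·15 + 0.1166·6 + 0.1220·83 + 0.0460·99 + 0.0839·52 + 0.1168·20 + 0.0947·29 = 52.5901
  x_2 = 0.0511·73 + 0.0324·15 + 1.0708·6 + 0.0469·83 + 0.0548·99 + 0.0445·52 + 0.0357·20 + 0.0989·29 = 25.8555
  x_3 = 0.0823·73 + 0.1223·15 + 0.0673·6 + 1.0729·83 + 0.0354·99 + 0.0294·52 + 0.0441·20 + 0.0941·29 = 105.9392
  x_4 = 0.0443·73 + 0.0400·15 + 0.1053·6 + 0.1306·83 + 1.0672·99 + 0.0246·52 + 0.0274·20 + 0.1061·29 = 125.8594
  x_5 = 0.1455·73 + 0.1282·15 + 0.1087·6 + 0.1367·83 + 0.0996·99 + 1.1141·52 + 0.0865·20 + 0.0967·29 = 96.8601
  x_6 = 0.1124·73 + 0.0616·15 + 0.1376·6 + 0.1257·83 + 0.0556·99 + 0.0875·52 + 1.0692·20 + 0.1413·29 = 55.9273
  x_7 = 0.0428·73 + 0.1290·15 + 0.0406·6 + 0.1077·83 + 0.0475·99 + 0.0404·52 + 0.0652·20 + 1.1172·29 = 54.7462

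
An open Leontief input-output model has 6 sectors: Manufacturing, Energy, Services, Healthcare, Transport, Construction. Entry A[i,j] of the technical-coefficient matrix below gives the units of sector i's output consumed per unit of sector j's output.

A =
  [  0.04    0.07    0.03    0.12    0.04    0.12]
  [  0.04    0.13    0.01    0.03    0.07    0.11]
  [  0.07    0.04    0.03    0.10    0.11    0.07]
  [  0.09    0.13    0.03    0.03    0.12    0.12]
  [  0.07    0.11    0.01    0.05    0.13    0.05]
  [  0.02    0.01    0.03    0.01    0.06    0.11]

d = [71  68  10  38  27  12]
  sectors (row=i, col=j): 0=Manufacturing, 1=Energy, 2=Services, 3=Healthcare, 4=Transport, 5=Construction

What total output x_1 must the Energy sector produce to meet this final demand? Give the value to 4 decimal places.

Form M = I − A:
  [  0.96   -0.07   -0.03   -0.12   -0.04   -0.12]
  [ -0.04    0.87   -0.01   -0.03   -0.07   -0.11]
  [ -0.07   -0.04    0.97   -0.10   -0.11   -0.07]
  [ -0.09   -0.13   -0.03    0.97   -0.12   -0.12]
  [ -0.07   -0.11   -0.01   -0.05    0.87   -0.05]
  [ -0.02   -0.01   -0.03   -0.01   -0.06    0.89]
Leontief inverse L = M⁻¹:
  [  1.0754    0.1256    0.0460    0.1487    0.0990    0.1897]
  [  0.0684    1.1814    0.0225    0.0553    0.1205    0.1712]
  [  0.1085    0.1004    1.0455    0.1347    0.1733    0.1372]
  [  0.1300    0.1988    0.0473    1.0699    0.1894    0.2007]
  [  0.1060    0.1740    0.0235    0.0835    1.1908    0.1158]
  [  0.0372    0.0334    0.0386    0.0262    0.0918    1.1445]
Total output x = L · d:
  x_0 = 1.0754·71 + 0.1256·68 + 0.0460·10 + 0.1487·38 + 0.0990·27 + 0.1897·12 = 95.9498
  x_1 = 0.0684·71 + 1.1814·68 + 0.0225·10 + 0.0553·38 + 0.1205·27 + 0.1712·12 = 92.8295
  x_2 = 0.1085·71 + 0.1004·68 + 1.0455·10 + 0.1347·38 + 0.1733·27 + 0.1372·12 = 36.4316
  x_3 = 0.1300·71 + 0.1988·68 + 0.0473·10 + 1.0699·38 + 0.1894·27 + 0.2007·12 = 71.3960
  x_4 = 0.1060·71 + 0.1740·68 + 0.0235·10 + 0.0835·38 + 1.1908·27 + 0.1158·12 = 56.3072
  x_5 = 0.0372·71 + 0.0334·68 + 0.0386·10 + 0.0262·38 + 0.0918·27 + 1.1445·12 = 22.5086

92.8295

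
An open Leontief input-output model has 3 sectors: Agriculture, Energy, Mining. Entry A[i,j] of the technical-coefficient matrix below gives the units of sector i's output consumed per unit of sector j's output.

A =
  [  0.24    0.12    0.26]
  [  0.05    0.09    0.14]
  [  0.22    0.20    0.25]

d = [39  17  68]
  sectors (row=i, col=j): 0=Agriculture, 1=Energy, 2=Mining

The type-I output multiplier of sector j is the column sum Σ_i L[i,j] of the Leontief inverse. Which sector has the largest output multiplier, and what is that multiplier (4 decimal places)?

Mining (2.4355)

Form M = I − A:
  [  0.76   -0.12   -0.26]
  [ -0.05    0.91   -0.14]
  [ -0.22   -0.20    0.75]
Leontief inverse L = M⁻¹:
  [  1.5061    0.3268    0.5831]
  [  0.1572    1.1800    0.2748]
  [  0.4837    0.4105    1.5776]
Total output x = L · d:
  x_0 = 1.5061·39 + 0.3268·17 + 0.5831·68 = 103.9430
  x_1 = 0.1572·39 + 1.1800·17 + 0.2748·68 = 44.8729
  x_2 = 0.4837·39 + 0.4105·17 + 1.5776·68 = 133.1227
Output multipliers (column sums of L):
  Agriculture: 2.1469
  Energy: 1.9173
  Mining: 2.4355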